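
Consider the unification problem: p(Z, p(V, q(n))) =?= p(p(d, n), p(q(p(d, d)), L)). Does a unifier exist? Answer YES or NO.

Decompose p/2: Z =?= p(d, n),  p(V, q(n)) =?= p(q(p(d, d)), L).
Bind Z := p(d, n); no other remaining equation mentions Z.
Decompose p/2: V =?= q(p(d, d)),  q(n) =?= L.
Bind V := q(p(d, d)); no other remaining equation mentions V.
Bind L := q(n).
No equations remain and no clash or occurs-check failure arose, so a unifier exists.

YES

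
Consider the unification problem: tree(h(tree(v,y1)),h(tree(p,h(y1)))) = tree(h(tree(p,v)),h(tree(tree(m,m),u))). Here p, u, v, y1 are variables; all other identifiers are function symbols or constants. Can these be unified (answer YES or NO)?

Decompose tree/2: h(tree(v,y1)) = h(tree(p,v)),  h(tree(p,h(y1))) = h(tree(tree(m,m),u)).
Decompose h/1: tree(v,y1) = tree(p,v).
Decompose tree/2: v = p,  y1 = v.
Bind v := p; substituting into the one remaining equation that mentions v gives: y1 = p.
Bind y1 := p; substituting into the remaining equation gives: h(tree(p,h(p))) = h(tree(tree(m,m),u)).
Decompose h/1: tree(p,h(p)) = tree(tree(m,m),u).
Decompose tree/2: p = tree(m,m),  h(p) = u.
Bind p := tree(m,m); substituting into the remaining equation gives: h(tree(m,m)) = u. Substituting into the earlier bindings gives v := tree(m,m), y1 := tree(m,m).
Bind u := h(tree(m,m)).
No equations remain and no clash or occurs-check failure arose, so a unifier exists.

YES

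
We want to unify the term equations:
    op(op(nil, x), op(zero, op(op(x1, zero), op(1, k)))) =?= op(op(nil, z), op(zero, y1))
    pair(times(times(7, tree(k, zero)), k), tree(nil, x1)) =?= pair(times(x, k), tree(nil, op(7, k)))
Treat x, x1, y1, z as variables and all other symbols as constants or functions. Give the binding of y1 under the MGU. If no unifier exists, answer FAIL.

op(op(op(7, k), zero), op(1, k))

Decompose op/2: op(nil, x) =?= op(nil, z),  op(zero, op(op(x1, zero), op(1, k))) =?= op(zero, y1).
Decompose op/2: nil =?= nil,  x =?= z.
Delete trivial equation nil =?= nil.
Bind x := z; substituting into the one remaining equation that mentions x gives: pair(times(times(7, tree(k, zero)), k), tree(nil, x1)) =?= pair(times(z, k), tree(nil, op(7, k))).
Decompose op/2: zero =?= zero,  op(op(x1, zero), op(1, k)) =?= y1.
Delete trivial equation zero =?= zero.
Bind y1 := op(op(x1, zero), op(1, k)); no other remaining equation mentions y1.
Decompose pair/2: times(times(7, tree(k, zero)), k) =?= times(z, k),  tree(nil, x1) =?= tree(nil, op(7, k)).
Decompose times/2: times(7, tree(k, zero)) =?= z,  k =?= k.
Bind z := times(7, tree(k, zero)); no other remaining equation mentions z. Substituting into the earlier binding gives x := times(7, tree(k, zero)).
Delete trivial equation k =?= k.
Decompose tree/2: nil =?= nil,  x1 =?= op(7, k).
Delete trivial equation nil =?= nil.
Bind x1 := op(7, k). Substituting into the earlier binding gives y1 := op(op(op(7, k), zero), op(1, k)).
MGU = { x ↦ times(7, tree(k, zero)), y1 ↦ op(op(op(7, k), zero), op(1, k)), z ↦ times(7, tree(k, zero)), x1 ↦ op(7, k) }, so y1 ↦ op(op(op(7, k), zero), op(1, k)).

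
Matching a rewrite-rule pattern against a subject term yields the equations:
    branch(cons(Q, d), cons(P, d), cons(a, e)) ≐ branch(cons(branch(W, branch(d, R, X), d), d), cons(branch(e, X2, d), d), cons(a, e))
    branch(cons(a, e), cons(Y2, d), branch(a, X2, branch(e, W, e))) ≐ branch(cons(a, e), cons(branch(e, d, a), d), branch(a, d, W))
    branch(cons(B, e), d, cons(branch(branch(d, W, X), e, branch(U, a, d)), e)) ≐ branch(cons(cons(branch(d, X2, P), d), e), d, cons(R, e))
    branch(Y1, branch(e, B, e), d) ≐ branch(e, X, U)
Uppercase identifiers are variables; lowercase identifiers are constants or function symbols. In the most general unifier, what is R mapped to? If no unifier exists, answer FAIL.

FAIL

Decompose branch/3: cons(Q, d) ≐ cons(branch(W, branch(d, R, X), d), d),  cons(P, d) ≐ cons(branch(e, X2, d), d),  cons(a, e) ≐ cons(a, e).
Decompose cons/2: Q ≐ branch(W, branch(d, R, X), d),  d ≐ d.
Bind Q := branch(W, branch(d, R, X), d); no other remaining equation mentions Q.
Delete trivial equation d ≐ d.
Decompose cons/2: P ≐ branch(e, X2, d),  d ≐ d.
Bind P := branch(e, X2, d); substituting into the one remaining equation that mentions P gives: branch(cons(B, e), d, cons(branch(branch(d, W, X), e, branch(U, a, d)), e)) ≐ branch(cons(cons(branch(d, X2, branch(e, X2, d)), d), e), d, cons(R, e)).
Delete trivial equation d ≐ d.
Delete trivial equation cons(a, e) ≐ cons(a, e).
Decompose branch/3: cons(a, e) ≐ cons(a, e),  cons(Y2, d) ≐ cons(branch(e, d, a), d),  branch(a, X2, branch(e, W, e)) ≐ branch(a, d, W).
Delete trivial equation cons(a, e) ≐ cons(a, e).
Decompose cons/2: Y2 ≐ branch(e, d, a),  d ≐ d.
Bind Y2 := branch(e, d, a); no other remaining equation mentions Y2.
Delete trivial equation d ≐ d.
Decompose branch/3: a ≐ a,  X2 ≐ d,  branch(e, W, e) ≐ W.
Delete trivial equation a ≐ a.
Bind X2 := d; substituting into the one remaining equation that mentions X2 gives: branch(cons(B, e), d, cons(branch(branch(d, W, X), e, branch(U, a, d)), e)) ≐ branch(cons(cons(branch(d, d, branch(e, d, d)), d), e), d, cons(R, e)). Substituting into the earlier binding gives P := branch(e, d, d).
Occurs check fails: W occurs in branch(e, W, e); the equation W ≐ branch(e, W, e) has no finite solution.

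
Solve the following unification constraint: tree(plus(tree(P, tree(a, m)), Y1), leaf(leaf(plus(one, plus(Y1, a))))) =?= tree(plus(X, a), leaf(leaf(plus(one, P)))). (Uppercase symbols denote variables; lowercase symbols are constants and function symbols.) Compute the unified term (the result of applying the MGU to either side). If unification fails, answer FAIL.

Decompose tree/2: plus(tree(P, tree(a, m)), Y1) =?= plus(X, a),  leaf(leaf(plus(one, plus(Y1, a)))) =?= leaf(leaf(plus(one, P))).
Decompose plus/2: tree(P, tree(a, m)) =?= X,  Y1 =?= a.
Bind X := tree(P, tree(a, m)); no other remaining equation mentions X.
Bind Y1 := a; substituting into the remaining equation gives: leaf(leaf(plus(one, plus(a, a)))) =?= leaf(leaf(plus(one, P))).
Decompose leaf/1: leaf(plus(one, plus(a, a))) =?= leaf(plus(one, P)).
Decompose leaf/1: plus(one, plus(a, a)) =?= plus(one, P).
Decompose plus/2: one =?= one,  plus(a, a) =?= P.
Delete trivial equation one =?= one.
Bind P := plus(a, a). Substituting into the earlier binding gives X := tree(plus(a, a), tree(a, m)).
Applying the MGU to either side gives tree(plus(tree(plus(a, a), tree(a, m)), a), leaf(leaf(plus(one, plus(a, a))))).

tree(plus(tree(plus(a, a), tree(a, m)), a), leaf(leaf(plus(one, plus(a, a)))))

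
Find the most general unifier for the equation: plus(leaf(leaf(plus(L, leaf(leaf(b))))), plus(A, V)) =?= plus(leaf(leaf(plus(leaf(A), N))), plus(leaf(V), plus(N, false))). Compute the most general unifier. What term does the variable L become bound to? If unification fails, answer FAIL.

Decompose plus/2: leaf(leaf(plus(L, leaf(leaf(b))))) =?= leaf(leaf(plus(leaf(A), N))),  plus(A, V) =?= plus(leaf(V), plus(N, false)).
Decompose leaf/1: leaf(plus(L, leaf(leaf(b)))) =?= leaf(plus(leaf(A), N)).
Decompose leaf/1: plus(L, leaf(leaf(b))) =?= plus(leaf(A), N).
Decompose plus/2: L =?= leaf(A),  leaf(leaf(b)) =?= N.
Bind L := leaf(A); no other remaining equation mentions L.
Bind N := leaf(leaf(b)); substituting into the remaining equation gives: plus(A, V) =?= plus(leaf(V), plus(leaf(leaf(b)), false)).
Decompose plus/2: A =?= leaf(V),  V =?= plus(leaf(leaf(b)), false).
Bind A := leaf(V); no other remaining equation mentions A. Substituting into the earlier binding gives L := leaf(leaf(V)).
Bind V := plus(leaf(leaf(b)), false). Substituting into the earlier bindings gives L := leaf(leaf(plus(leaf(leaf(b)), false))), A := leaf(plus(leaf(leaf(b)), false)).
MGU = { L ↦ leaf(leaf(plus(leaf(leaf(b)), false))), N ↦ leaf(leaf(b)), A ↦ leaf(plus(leaf(leaf(b)), false)), V ↦ plus(leaf(leaf(b)), false) }, so L ↦ leaf(leaf(plus(leaf(leaf(b)), false))).

leaf(leaf(plus(leaf(leaf(b)), false)))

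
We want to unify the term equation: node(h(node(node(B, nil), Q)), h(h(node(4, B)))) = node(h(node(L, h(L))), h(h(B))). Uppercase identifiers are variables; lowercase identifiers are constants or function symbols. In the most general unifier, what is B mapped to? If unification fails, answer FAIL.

FAIL

Decompose node/2: h(node(node(B, nil), Q)) = h(node(L, h(L))),  h(h(node(4, B))) = h(h(B)).
Decompose h/1: node(node(B, nil), Q) = node(L, h(L)).
Decompose node/2: node(B, nil) = L,  Q = h(L).
Bind L := node(B, nil); substituting into the one remaining equation that mentions L gives: Q = h(node(B, nil)).
Bind Q := h(node(B, nil)); no other remaining equation mentions Q.
Decompose h/1: h(node(4, B)) = h(B).
Decompose h/1: node(4, B) = B.
Occurs check fails: B occurs in node(4, B); the equation B = node(4, B) has no finite solution.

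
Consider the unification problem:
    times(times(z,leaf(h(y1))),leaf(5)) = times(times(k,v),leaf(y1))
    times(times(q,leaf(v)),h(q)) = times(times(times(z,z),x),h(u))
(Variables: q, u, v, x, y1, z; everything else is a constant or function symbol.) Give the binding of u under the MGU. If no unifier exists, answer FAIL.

Decompose times/2: times(z,leaf(h(y1))) = times(k,v),  leaf(5) = leaf(y1).
Decompose times/2: z = k,  leaf(h(y1)) = v.
Bind z := k; substituting into the one remaining equation that mentions z gives: times(times(q,leaf(v)),h(q)) = times(times(times(k,k),x),h(u)).
Bind v := leaf(h(y1)); substituting into the one remaining equation that mentions v gives: times(times(q,leaf(leaf(h(y1)))),h(q)) = times(times(times(k,k),x),h(u)).
Decompose leaf/1: 5 = y1.
Bind y1 := 5; substituting into the remaining equation gives: times(times(q,leaf(leaf(h(5)))),h(q)) = times(times(times(k,k),x),h(u)). Substituting into the earlier binding gives v := leaf(h(5)).
Decompose times/2: times(q,leaf(leaf(h(5)))) = times(times(k,k),x),  h(q) = h(u).
Decompose times/2: q = times(k,k),  leaf(leaf(h(5))) = x.
Bind q := times(k,k); substituting into the one remaining equation that mentions q gives: h(times(k,k)) = h(u).
Bind x := leaf(leaf(h(5))); no other remaining equation mentions x.
Decompose h/1: times(k,k) = u.
Bind u := times(k,k).
MGU = { z -> k, v -> leaf(h(5)), y1 -> 5, q -> times(k,k), x -> leaf(leaf(h(5))), u -> times(k,k) }, so u -> times(k,k).

times(k,k)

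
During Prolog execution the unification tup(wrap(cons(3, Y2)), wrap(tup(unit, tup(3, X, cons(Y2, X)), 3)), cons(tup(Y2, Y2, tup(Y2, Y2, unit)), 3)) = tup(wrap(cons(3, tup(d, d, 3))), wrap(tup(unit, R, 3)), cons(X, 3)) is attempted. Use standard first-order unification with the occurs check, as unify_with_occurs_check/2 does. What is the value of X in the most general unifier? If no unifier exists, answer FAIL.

Decompose tup/3: wrap(cons(3, Y2)) = wrap(cons(3, tup(d, d, 3))),  wrap(tup(unit, tup(3, X, cons(Y2, X)), 3)) = wrap(tup(unit, R, 3)),  cons(tup(Y2, Y2, tup(Y2, Y2, unit)), 3) = cons(X, 3).
Decompose wrap/1: cons(3, Y2) = cons(3, tup(d, d, 3)).
Decompose cons/2: 3 = 3,  Y2 = tup(d, d, 3).
Delete trivial equation 3 = 3.
Bind Y2 := tup(d, d, 3); substituting into the remaining equations gives: wrap(tup(unit, tup(3, X, cons(tup(d, d, 3), X)), 3)) = wrap(tup(unit, R, 3)),  cons(tup(tup(d, d, 3), tup(d, d, 3), tup(tup(d, d, 3), tup(d, d, 3), unit)), 3) = cons(X, 3).
Decompose wrap/1: tup(unit, tup(3, X, cons(tup(d, d, 3), X)), 3) = tup(unit, R, 3).
Decompose tup/3: unit = unit,  tup(3, X, cons(tup(d, d, 3), X)) = R,  3 = 3.
Delete trivial equation unit = unit.
Bind R := tup(3, X, cons(tup(d, d, 3), X)); no other remaining equation mentions R.
Delete trivial equation 3 = 3.
Decompose cons/2: tup(tup(d, d, 3), tup(d, d, 3), tup(tup(d, d, 3), tup(d, d, 3), unit)) = X,  3 = 3.
Bind X := tup(tup(d, d, 3), tup(d, d, 3), tup(tup(d, d, 3), tup(d, d, 3), unit)); no other remaining equation mentions X. Substituting into the earlier binding gives R := tup(3, tup(tup(d, d, 3), tup(d, d, 3), tup(tup(d, d, 3), tup(d, d, 3), unit)), cons(tup(d, d, 3), tup(tup(d, d, 3), tup(d, d, 3), tup(tup(d, d, 3), tup(d, d, 3), unit)))).
Delete trivial equation 3 = 3.
MGU = { Y2 ↦ tup(d, d, 3), R ↦ tup(3, tup(tup(d, d, 3), tup(d, d, 3), tup(tup(d, d, 3), tup(d, d, 3), unit)), cons(tup(d, d, 3), tup(tup(d, d, 3), tup(d, d, 3), tup(tup(d, d, 3), tup(d, d, 3), unit)))), X ↦ tup(tup(d, d, 3), tup(d, d, 3), tup(tup(d, d, 3), tup(d, d, 3), unit)) }, so X ↦ tup(tup(d, d, 3), tup(d, d, 3), tup(tup(d, d, 3), tup(d, d, 3), unit)).

tup(tup(d, d, 3), tup(d, d, 3), tup(tup(d, d, 3), tup(d, d, 3), unit))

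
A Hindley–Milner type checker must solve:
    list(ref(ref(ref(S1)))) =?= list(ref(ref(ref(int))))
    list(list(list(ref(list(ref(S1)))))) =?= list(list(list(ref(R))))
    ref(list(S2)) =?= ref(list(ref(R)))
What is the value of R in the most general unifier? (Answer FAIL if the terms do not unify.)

list(ref(int))

Decompose list/1: ref(ref(ref(S1))) =?= ref(ref(ref(int))).
Decompose ref/1: ref(ref(S1)) =?= ref(ref(int)).
Decompose ref/1: ref(S1) =?= ref(int).
Decompose ref/1: S1 =?= int.
Bind S1 := int; substituting into the one remaining equation that mentions S1 gives: list(list(list(ref(list(ref(int)))))) =?= list(list(list(ref(R)))).
Decompose list/1: list(list(ref(list(ref(int))))) =?= list(list(ref(R))).
Decompose list/1: list(ref(list(ref(int)))) =?= list(ref(R)).
Decompose list/1: ref(list(ref(int))) =?= ref(R).
Decompose ref/1: list(ref(int)) =?= R.
Bind R := list(ref(int)); substituting into the remaining equation gives: ref(list(S2)) =?= ref(list(ref(list(ref(int))))).
Decompose ref/1: list(S2) =?= list(ref(list(ref(int)))).
Decompose list/1: S2 =?= ref(list(ref(int))).
Bind S2 := ref(list(ref(int))).
MGU = { S1 ↦ int, R ↦ list(ref(int)), S2 ↦ ref(list(ref(int))) }, so R ↦ list(ref(int)).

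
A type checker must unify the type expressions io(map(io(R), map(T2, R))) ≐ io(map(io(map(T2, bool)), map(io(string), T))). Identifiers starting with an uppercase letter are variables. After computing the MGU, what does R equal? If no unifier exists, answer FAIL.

Decompose io/1: map(io(R), map(T2, R)) ≐ map(io(map(T2, bool)), map(io(string), T)).
Decompose map/2: io(R) ≐ io(map(T2, bool)),  map(T2, R) ≐ map(io(string), T).
Decompose io/1: R ≐ map(T2, bool).
Bind R := map(T2, bool); substituting into the remaining equation gives: map(T2, map(T2, bool)) ≐ map(io(string), T).
Decompose map/2: T2 ≐ io(string),  map(T2, bool) ≐ T.
Bind T2 := io(string); substituting into the remaining equation gives: map(io(string), bool) ≐ T. Substituting into the earlier binding gives R := map(io(string), bool).
Bind T := map(io(string), bool).
MGU = { R ↦ map(io(string), bool), T2 ↦ io(string), T ↦ map(io(string), bool) }, so R ↦ map(io(string), bool).

map(io(string), bool)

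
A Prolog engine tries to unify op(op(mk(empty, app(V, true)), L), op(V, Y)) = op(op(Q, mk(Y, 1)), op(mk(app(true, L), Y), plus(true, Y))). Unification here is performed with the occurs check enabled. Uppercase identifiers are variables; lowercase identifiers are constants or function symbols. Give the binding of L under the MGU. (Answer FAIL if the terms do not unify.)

Decompose op/2: op(mk(empty, app(V, true)), L) = op(Q, mk(Y, 1)),  op(V, Y) = op(mk(app(true, L), Y), plus(true, Y)).
Decompose op/2: mk(empty, app(V, true)) = Q,  L = mk(Y, 1).
Bind Q := mk(empty, app(V, true)); no other remaining equation mentions Q.
Bind L := mk(Y, 1); substituting into the remaining equation gives: op(V, Y) = op(mk(app(true, mk(Y, 1)), Y), plus(true, Y)).
Decompose op/2: V = mk(app(true, mk(Y, 1)), Y),  Y = plus(true, Y).
Bind V := mk(app(true, mk(Y, 1)), Y); no other remaining equation mentions V. Substituting into the earlier binding gives Q := mk(empty, app(mk(app(true, mk(Y, 1)), Y), true)).
Occurs check fails: Y occurs in plus(true, Y); the equation Y = plus(true, Y) has no finite solution.

FAIL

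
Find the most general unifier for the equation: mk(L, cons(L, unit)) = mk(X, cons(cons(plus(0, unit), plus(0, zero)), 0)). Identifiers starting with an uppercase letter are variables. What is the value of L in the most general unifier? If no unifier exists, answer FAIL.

Decompose mk/2: L = X,  cons(L, unit) = cons(cons(plus(0, unit), plus(0, zero)), 0).
Bind L := X; substituting into the remaining equation gives: cons(X, unit) = cons(cons(plus(0, unit), plus(0, zero)), 0).
Decompose cons/2: X = cons(plus(0, unit), plus(0, zero)),  unit = 0.
Bind X := cons(plus(0, unit), plus(0, zero)); no other remaining equation mentions X. Substituting into the earlier binding gives L := cons(plus(0, unit), plus(0, zero)).
Clash: constants unit and 0 differ; no unifier exists.

FAIL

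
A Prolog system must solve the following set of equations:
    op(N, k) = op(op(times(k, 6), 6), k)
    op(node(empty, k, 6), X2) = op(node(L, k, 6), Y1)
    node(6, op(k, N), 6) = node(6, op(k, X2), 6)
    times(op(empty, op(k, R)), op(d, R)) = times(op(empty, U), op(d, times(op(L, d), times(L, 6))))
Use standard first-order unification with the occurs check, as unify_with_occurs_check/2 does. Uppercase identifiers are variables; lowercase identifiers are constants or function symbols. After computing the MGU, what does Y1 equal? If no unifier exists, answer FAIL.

Decompose op/2: N = op(times(k, 6), 6),  k = k.
Bind N := op(times(k, 6), 6); substituting into the one remaining equation that mentions N gives: node(6, op(k, op(times(k, 6), 6)), 6) = node(6, op(k, X2), 6).
Delete trivial equation k = k.
Decompose op/2: node(empty, k, 6) = node(L, k, 6),  X2 = Y1.
Decompose node/3: empty = L,  k = k,  6 = 6.
Bind L := empty; substituting into the one remaining equation that mentions L gives: times(op(empty, op(k, R)), op(d, R)) = times(op(empty, U), op(d, times(op(empty, d), times(empty, 6)))).
Delete trivial equation k = k.
Delete trivial equation 6 = 6.
Bind X2 := Y1; substituting into the one remaining equation that mentions X2 gives: node(6, op(k, op(times(k, 6), 6)), 6) = node(6, op(k, Y1), 6).
Decompose node/3: 6 = 6,  op(k, op(times(k, 6), 6)) = op(k, Y1),  6 = 6.
Delete trivial equation 6 = 6.
Decompose op/2: k = k,  op(times(k, 6), 6) = Y1.
Delete trivial equation k = k.
Bind Y1 := op(times(k, 6), 6); no other remaining equation mentions Y1. Substituting into the earlier binding gives X2 := op(times(k, 6), 6).
Delete trivial equation 6 = 6.
Decompose times/2: op(empty, op(k, R)) = op(empty, U),  op(d, R) = op(d, times(op(empty, d), times(empty, 6))).
Decompose op/2: empty = empty,  op(k, R) = U.
Delete trivial equation empty = empty.
Bind U := op(k, R); no other remaining equation mentions U.
Decompose op/2: d = d,  R = times(op(empty, d), times(empty, 6)).
Delete trivial equation d = d.
Bind R := times(op(empty, d), times(empty, 6)). Substituting into the earlier binding gives U := op(k, times(op(empty, d), times(empty, 6))).
MGU = { N ↦ op(times(k, 6), 6), L ↦ empty, X2 ↦ op(times(k, 6), 6), Y1 ↦ op(times(k, 6), 6), U ↦ op(k, times(op(empty, d), times(empty, 6))), R ↦ times(op(empty, d), times(empty, 6)) }, so Y1 ↦ op(times(k, 6), 6).

op(times(k, 6), 6)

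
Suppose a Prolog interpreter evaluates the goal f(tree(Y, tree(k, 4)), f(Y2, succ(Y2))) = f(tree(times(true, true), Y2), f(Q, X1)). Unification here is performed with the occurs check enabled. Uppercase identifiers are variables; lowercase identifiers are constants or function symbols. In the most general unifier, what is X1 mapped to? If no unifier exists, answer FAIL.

Decompose f/2: tree(Y, tree(k, 4)) = tree(times(true, true), Y2),  f(Y2, succ(Y2)) = f(Q, X1).
Decompose tree/2: Y = times(true, true),  tree(k, 4) = Y2.
Bind Y := times(true, true); no other remaining equation mentions Y.
Bind Y2 := tree(k, 4); substituting into the remaining equation gives: f(tree(k, 4), succ(tree(k, 4))) = f(Q, X1).
Decompose f/2: tree(k, 4) = Q,  succ(tree(k, 4)) = X1.
Bind Q := tree(k, 4); no other remaining equation mentions Q.
Bind X1 := succ(tree(k, 4)).
MGU = { Y = times(true, true), Y2 = tree(k, 4), Q = tree(k, 4), X1 = succ(tree(k, 4)) }, so X1 = succ(tree(k, 4)).

succ(tree(k, 4))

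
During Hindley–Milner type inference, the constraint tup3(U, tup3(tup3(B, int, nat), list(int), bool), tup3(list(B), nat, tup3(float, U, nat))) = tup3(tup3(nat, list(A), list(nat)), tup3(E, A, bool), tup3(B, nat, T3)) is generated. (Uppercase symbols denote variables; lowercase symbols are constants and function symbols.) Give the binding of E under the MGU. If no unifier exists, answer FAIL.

Decompose tup3/3: U = tup3(nat, list(A), list(nat)),  tup3(tup3(B, int, nat), list(int), bool) = tup3(E, A, bool),  tup3(list(B), nat, tup3(float, U, nat)) = tup3(B, nat, T3).
Bind U := tup3(nat, list(A), list(nat)); substituting into the one remaining equation that mentions U gives: tup3(list(B), nat, tup3(float, tup3(nat, list(A), list(nat)), nat)) = tup3(B, nat, T3).
Decompose tup3/3: tup3(B, int, nat) = E,  list(int) = A,  bool = bool.
Bind E := tup3(B, int, nat); no other remaining equation mentions E.
Bind A := list(int); substituting into the one remaining equation that mentions A gives: tup3(list(B), nat, tup3(float, tup3(nat, list(list(int)), list(nat)), nat)) = tup3(B, nat, T3). Substituting into the earlier binding gives U := tup3(nat, list(list(int)), list(nat)).
Delete trivial equation bool = bool.
Decompose tup3/3: list(B) = B,  nat = nat,  tup3(float, tup3(nat, list(list(int)), list(nat)), nat) = T3.
Occurs check fails: B occurs in list(B); the equation B = list(B) has no finite solution.

FAIL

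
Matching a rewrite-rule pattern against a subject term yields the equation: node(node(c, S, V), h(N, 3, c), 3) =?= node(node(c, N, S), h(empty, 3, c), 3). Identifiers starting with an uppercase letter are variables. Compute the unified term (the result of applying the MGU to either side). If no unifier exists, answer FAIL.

Decompose node/3: node(c, S, V) =?= node(c, N, S),  h(N, 3, c) =?= h(empty, 3, c),  3 =?= 3.
Decompose node/3: c =?= c,  S =?= N,  V =?= S.
Delete trivial equation c =?= c.
Bind S := N; substituting into the one remaining equation that mentions S gives: V =?= N.
Bind V := N; no other remaining equation mentions V.
Decompose h/3: N =?= empty,  3 =?= 3,  c =?= c.
Bind N := empty; no other remaining equation mentions N. Substituting into the earlier bindings gives S := empty, V := empty.
Delete trivial equation 3 =?= 3.
Delete trivial equation c =?= c.
Delete trivial equation 3 =?= 3.
Applying the MGU to either side gives node(node(c, empty, empty), h(empty, 3, c), 3).

node(node(c, empty, empty), h(empty, 3, c), 3)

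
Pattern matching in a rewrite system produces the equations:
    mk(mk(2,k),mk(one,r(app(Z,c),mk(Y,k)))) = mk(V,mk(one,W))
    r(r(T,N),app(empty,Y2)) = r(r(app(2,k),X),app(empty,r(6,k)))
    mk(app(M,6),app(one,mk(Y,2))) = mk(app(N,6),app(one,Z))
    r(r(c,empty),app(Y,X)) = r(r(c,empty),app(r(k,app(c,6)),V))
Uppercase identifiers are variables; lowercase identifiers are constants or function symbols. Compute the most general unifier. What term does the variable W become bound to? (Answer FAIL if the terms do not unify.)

r(app(mk(r(k,app(c,6)),2),c),mk(r(k,app(c,6)),k))

Decompose mk/2: mk(2,k) = V,  mk(one,r(app(Z,c),mk(Y,k))) = mk(one,W).
Bind V := mk(2,k); substituting into the one remaining equation that mentions V gives: r(r(c,empty),app(Y,X)) = r(r(c,empty),app(r(k,app(c,6)),mk(2,k))).
Decompose mk/2: one = one,  r(app(Z,c),mk(Y,k)) = W.
Delete trivial equation one = one.
Bind W := r(app(Z,c),mk(Y,k)); no other remaining equation mentions W.
Decompose r/2: r(T,N) = r(app(2,k),X),  app(empty,Y2) = app(empty,r(6,k)).
Decompose r/2: T = app(2,k),  N = X.
Bind T := app(2,k); no other remaining equation mentions T.
Bind N := X; substituting into the one remaining equation that mentions N gives: mk(app(M,6),app(one,mk(Y,2))) = mk(app(X,6),app(one,Z)).
Decompose app/2: empty = empty,  Y2 = r(6,k).
Delete trivial equation empty = empty.
Bind Y2 := r(6,k); no other remaining equation mentions Y2.
Decompose mk/2: app(M,6) = app(X,6),  app(one,mk(Y,2)) = app(one,Z).
Decompose app/2: M = X,  6 = 6.
Bind M := X; no other remaining equation mentions M.
Delete trivial equation 6 = 6.
Decompose app/2: one = one,  mk(Y,2) = Z.
Delete trivial equation one = one.
Bind Z := mk(Y,2); no other remaining equation mentions Z. Substituting into the earlier binding gives W := r(app(mk(Y,2),c),mk(Y,k)).
Decompose r/2: r(c,empty) = r(c,empty),  app(Y,X) = app(r(k,app(c,6)),mk(2,k)).
Delete trivial equation r(c,empty) = r(c,empty).
Decompose app/2: Y = r(k,app(c,6)),  X = mk(2,k).
Bind Y := r(k,app(c,6)); no other remaining equation mentions Y. Substituting into the earlier bindings gives W := r(app(mk(r(k,app(c,6)),2),c),mk(r(k,app(c,6)),k)), Z := mk(r(k,app(c,6)),2).
Bind X := mk(2,k). Substituting into the earlier bindings gives N := mk(2,k), M := mk(2,k).
MGU = { V := mk(2,k), W := r(app(mk(r(k,app(c,6)),2),c),mk(r(k,app(c,6)),k)), T := app(2,k), N := mk(2,k), Y2 := r(6,k), M := mk(2,k), Z := mk(r(k,app(c,6)),2), Y := r(k,app(c,6)), X := mk(2,k) }, so W := r(app(mk(r(k,app(c,6)),2),c),mk(r(k,app(c,6)),k)).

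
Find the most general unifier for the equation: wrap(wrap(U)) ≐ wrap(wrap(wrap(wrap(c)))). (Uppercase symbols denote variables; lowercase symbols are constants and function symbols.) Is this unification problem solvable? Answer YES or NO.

YES

Decompose wrap/1: wrap(U) ≐ wrap(wrap(wrap(c))).
Decompose wrap/1: U ≐ wrap(wrap(c)).
Bind U := wrap(wrap(c)).
No equations remain and no clash or occurs-check failure arose, so a unifier exists.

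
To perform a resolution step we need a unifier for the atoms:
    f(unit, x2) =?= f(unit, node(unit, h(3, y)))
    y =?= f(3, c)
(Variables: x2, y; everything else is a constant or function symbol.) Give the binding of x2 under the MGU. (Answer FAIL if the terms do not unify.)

node(unit, h(3, f(3, c)))

Decompose f/2: unit =?= unit,  x2 =?= node(unit, h(3, y)).
Delete trivial equation unit =?= unit.
Bind x2 := node(unit, h(3, y)); no other remaining equation mentions x2.
Bind y := f(3, c). Substituting into the earlier binding gives x2 := node(unit, h(3, f(3, c))).
MGU = { x2 ↦ node(unit, h(3, f(3, c))), y ↦ f(3, c) }, so x2 ↦ node(unit, h(3, f(3, c))).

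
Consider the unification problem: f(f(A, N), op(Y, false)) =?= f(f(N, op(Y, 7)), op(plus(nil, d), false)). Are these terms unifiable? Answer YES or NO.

Decompose f/2: f(A, N) =?= f(N, op(Y, 7)),  op(Y, false) =?= op(plus(nil, d), false).
Decompose f/2: A =?= N,  N =?= op(Y, 7).
Bind A := N; no other remaining equation mentions A.
Bind N := op(Y, 7); no other remaining equation mentions N. Substituting into the earlier binding gives A := op(Y, 7).
Decompose op/2: Y =?= plus(nil, d),  false =?= false.
Bind Y := plus(nil, d); no other remaining equation mentions Y. Substituting into the earlier bindings gives A := op(plus(nil, d), 7), N := op(plus(nil, d), 7).
Delete trivial equation false =?= false.
No equations remain and no clash or occurs-check failure arose, so a unifier exists.

YES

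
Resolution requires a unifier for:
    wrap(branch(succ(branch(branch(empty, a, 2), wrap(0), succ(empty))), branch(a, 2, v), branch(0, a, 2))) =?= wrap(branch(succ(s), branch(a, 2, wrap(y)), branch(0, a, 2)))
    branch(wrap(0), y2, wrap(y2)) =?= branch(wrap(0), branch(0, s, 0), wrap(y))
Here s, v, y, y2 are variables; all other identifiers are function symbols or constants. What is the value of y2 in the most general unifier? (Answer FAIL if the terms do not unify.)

Decompose wrap/1: branch(succ(branch(branch(empty, a, 2), wrap(0), succ(empty))), branch(a, 2, v), branch(0, a, 2)) =?= branch(succ(s), branch(a, 2, wrap(y)), branch(0, a, 2)).
Decompose branch/3: succ(branch(branch(empty, a, 2), wrap(0), succ(empty))) =?= succ(s),  branch(a, 2, v) =?= branch(a, 2, wrap(y)),  branch(0, a, 2) =?= branch(0, a, 2).
Decompose succ/1: branch(branch(empty, a, 2), wrap(0), succ(empty)) =?= s.
Bind s := branch(branch(empty, a, 2), wrap(0), succ(empty)); substituting into the one remaining equation that mentions s gives: branch(wrap(0), y2, wrap(y2)) =?= branch(wrap(0), branch(0, branch(branch(empty, a, 2), wrap(0), succ(empty)), 0), wrap(y)).
Decompose branch/3: a =?= a,  2 =?= 2,  v =?= wrap(y).
Delete trivial equation a =?= a.
Delete trivial equation 2 =?= 2.
Bind v := wrap(y); no other remaining equation mentions v.
Delete trivial equation branch(0, a, 2) =?= branch(0, a, 2).
Decompose branch/3: wrap(0) =?= wrap(0),  y2 =?= branch(0, branch(branch(empty, a, 2), wrap(0), succ(empty)), 0),  wrap(y2) =?= wrap(y).
Delete trivial equation wrap(0) =?= wrap(0).
Bind y2 := branch(0, branch(branch(empty, a, 2), wrap(0), succ(empty)), 0); substituting into the remaining equation gives: wrap(branch(0, branch(branch(empty, a, 2), wrap(0), succ(empty)), 0)) =?= wrap(y).
Decompose wrap/1: branch(0, branch(branch(empty, a, 2), wrap(0), succ(empty)), 0) =?= y.
Bind y := branch(0, branch(branch(empty, a, 2), wrap(0), succ(empty)), 0). Substituting into the earlier binding gives v := wrap(branch(0, branch(branch(empty, a, 2), wrap(0), succ(empty)), 0)).
MGU = { s := branch(branch(empty, a, 2), wrap(0), succ(empty)), v := wrap(branch(0, branch(branch(empty, a, 2), wrap(0), succ(empty)), 0)), y2 := branch(0, branch(branch(empty, a, 2), wrap(0), succ(empty)), 0), y := branch(0, branch(branch(empty, a, 2), wrap(0), succ(empty)), 0) }, so y2 := branch(0, branch(branch(empty, a, 2), wrap(0), succ(empty)), 0).

branch(0, branch(branch(empty, a, 2), wrap(0), succ(empty)), 0)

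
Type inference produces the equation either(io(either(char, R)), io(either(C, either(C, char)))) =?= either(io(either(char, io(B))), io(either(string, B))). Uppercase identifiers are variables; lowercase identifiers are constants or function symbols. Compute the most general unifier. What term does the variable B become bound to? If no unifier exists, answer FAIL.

Decompose either/2: io(either(char, R)) =?= io(either(char, io(B))),  io(either(C, either(C, char))) =?= io(either(string, B)).
Decompose io/1: either(char, R) =?= either(char, io(B)).
Decompose either/2: char =?= char,  R =?= io(B).
Delete trivial equation char =?= char.
Bind R := io(B); no other remaining equation mentions R.
Decompose io/1: either(C, either(C, char)) =?= either(string, B).
Decompose either/2: C =?= string,  either(C, char) =?= B.
Bind C := string; substituting into the remaining equation gives: either(string, char) =?= B.
Bind B := either(string, char). Substituting into the earlier binding gives R := io(either(string, char)).
MGU = { R -> io(either(string, char)), C -> string, B -> either(string, char) }, so B -> either(string, char).

either(string, char)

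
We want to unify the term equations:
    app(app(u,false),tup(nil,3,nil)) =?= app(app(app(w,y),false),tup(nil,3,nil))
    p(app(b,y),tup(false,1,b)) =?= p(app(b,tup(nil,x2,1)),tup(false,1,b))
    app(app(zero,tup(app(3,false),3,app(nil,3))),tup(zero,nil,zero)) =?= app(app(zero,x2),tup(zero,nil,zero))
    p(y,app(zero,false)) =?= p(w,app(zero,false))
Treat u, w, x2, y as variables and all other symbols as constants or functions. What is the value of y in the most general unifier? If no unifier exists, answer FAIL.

Decompose app/2: app(u,false) =?= app(app(w,y),false),  tup(nil,3,nil) =?= tup(nil,3,nil).
Decompose app/2: u =?= app(w,y),  false =?= false.
Bind u := app(w,y); no other remaining equation mentions u.
Delete trivial equation false =?= false.
Delete trivial equation tup(nil,3,nil) =?= tup(nil,3,nil).
Decompose p/2: app(b,y) =?= app(b,tup(nil,x2,1)),  tup(false,1,b) =?= tup(false,1,b).
Decompose app/2: b =?= b,  y =?= tup(nil,x2,1).
Delete trivial equation b =?= b.
Bind y := tup(nil,x2,1); substituting into the one remaining equation that mentions y gives: p(tup(nil,x2,1),app(zero,false)) =?= p(w,app(zero,false)). Substituting into the earlier binding gives u := app(w,tup(nil,x2,1)).
Delete trivial equation tup(false,1,b) =?= tup(false,1,b).
Decompose app/2: app(zero,tup(app(3,false),3,app(nil,3))) =?= app(zero,x2),  tup(zero,nil,zero) =?= tup(zero,nil,zero).
Decompose app/2: zero =?= zero,  tup(app(3,false),3,app(nil,3)) =?= x2.
Delete trivial equation zero =?= zero.
Bind x2 := tup(app(3,false),3,app(nil,3)); substituting into the one remaining equation that mentions x2 gives: p(tup(nil,tup(app(3,false),3,app(nil,3)),1),app(zero,false)) =?= p(w,app(zero,false)). Substituting into the earlier bindings gives u := app(w,tup(nil,tup(app(3,false),3,app(nil,3)),1)), y := tup(nil,tup(app(3,false),3,app(nil,3)),1).
Delete trivial equation tup(zero,nil,zero) =?= tup(zero,nil,zero).
Decompose p/2: tup(nil,tup(app(3,false),3,app(nil,3)),1) =?= w,  app(zero,false) =?= app(zero,false).
Bind w := tup(nil,tup(app(3,false),3,app(nil,3)),1); no other remaining equation mentions w. Substituting into the earlier binding gives u := app(tup(nil,tup(app(3,false),3,app(nil,3)),1),tup(nil,tup(app(3,false),3,app(nil,3)),1)).
Delete trivial equation app(zero,false) =?= app(zero,false).
MGU = { u := app(tup(nil,tup(app(3,false),3,app(nil,3)),1),tup(nil,tup(app(3,false),3,app(nil,3)),1)), y := tup(nil,tup(app(3,false),3,app(nil,3)),1), x2 := tup(app(3,false),3,app(nil,3)), w := tup(nil,tup(app(3,false),3,app(nil,3)),1) }, so y := tup(nil,tup(app(3,false),3,app(nil,3)),1).

tup(nil,tup(app(3,false),3,app(nil,3)),1)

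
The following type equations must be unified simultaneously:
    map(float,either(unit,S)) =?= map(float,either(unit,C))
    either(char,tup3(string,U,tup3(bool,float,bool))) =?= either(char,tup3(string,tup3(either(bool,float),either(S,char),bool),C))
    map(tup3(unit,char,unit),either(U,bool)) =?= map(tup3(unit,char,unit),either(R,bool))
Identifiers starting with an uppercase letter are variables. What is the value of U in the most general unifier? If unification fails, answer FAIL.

Decompose map/2: float =?= float,  either(unit,S) =?= either(unit,C).
Delete trivial equation float =?= float.
Decompose either/2: unit =?= unit,  S =?= C.
Delete trivial equation unit =?= unit.
Bind S := C; substituting into the one remaining equation that mentions S gives: either(char,tup3(string,U,tup3(bool,float,bool))) =?= either(char,tup3(string,tup3(either(bool,float),either(C,char),bool),C)).
Decompose either/2: char =?= char,  tup3(string,U,tup3(bool,float,bool)) =?= tup3(string,tup3(either(bool,float),either(C,char),bool),C).
Delete trivial equation char =?= char.
Decompose tup3/3: string =?= string,  U =?= tup3(either(bool,float),either(C,char),bool),  tup3(bool,float,bool) =?= C.
Delete trivial equation string =?= string.
Bind U := tup3(either(bool,float),either(C,char),bool); substituting into the one remaining equation that mentions U gives: map(tup3(unit,char,unit),either(tup3(either(bool,float),either(C,char),bool),bool)) =?= map(tup3(unit,char,unit),either(R,bool)).
Bind C := tup3(bool,float,bool); substituting into the remaining equation gives: map(tup3(unit,char,unit),either(tup3(either(bool,float),either(tup3(bool,float,bool),char),bool),bool)) =?= map(tup3(unit,char,unit),either(R,bool)). Substituting into the earlier bindings gives S := tup3(bool,float,bool), U := tup3(either(bool,float),either(tup3(bool,float,bool),char),bool).
Decompose map/2: tup3(unit,char,unit) =?= tup3(unit,char,unit),  either(tup3(either(bool,float),either(tup3(bool,float,bool),char),bool),bool) =?= either(R,bool).
Delete trivial equation tup3(unit,char,unit) =?= tup3(unit,char,unit).
Decompose either/2: tup3(either(bool,float),either(tup3(bool,float,bool),char),bool) =?= R,  bool =?= bool.
Bind R := tup3(either(bool,float),either(tup3(bool,float,bool),char),bool); no other remaining equation mentions R.
Delete trivial equation bool =?= bool.
MGU = { S ↦ tup3(bool,float,bool), U ↦ tup3(either(bool,float),either(tup3(bool,float,bool),char),bool), C ↦ tup3(bool,float,bool), R ↦ tup3(either(bool,float),either(tup3(bool,float,bool),char),bool) }, so U ↦ tup3(either(bool,float),either(tup3(bool,float,bool),char),bool).

tup3(either(bool,float),either(tup3(bool,float,bool),char),bool)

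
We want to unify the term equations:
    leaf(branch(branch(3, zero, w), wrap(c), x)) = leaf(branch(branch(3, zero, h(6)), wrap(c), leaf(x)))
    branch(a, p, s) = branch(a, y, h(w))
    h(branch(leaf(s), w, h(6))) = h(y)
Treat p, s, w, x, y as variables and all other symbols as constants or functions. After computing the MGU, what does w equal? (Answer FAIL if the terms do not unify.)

Decompose leaf/1: branch(branch(3, zero, w), wrap(c), x) = branch(branch(3, zero, h(6)), wrap(c), leaf(x)).
Decompose branch/3: branch(3, zero, w) = branch(3, zero, h(6)),  wrap(c) = wrap(c),  x = leaf(x).
Decompose branch/3: 3 = 3,  zero = zero,  w = h(6).
Delete trivial equation 3 = 3.
Delete trivial equation zero = zero.
Bind w := h(6); substituting into the 2 remaining equations that mention w gives: branch(a, p, s) = branch(a, y, h(h(6))),  h(branch(leaf(s), h(6), h(6))) = h(y).
Delete trivial equation wrap(c) = wrap(c).
Occurs check fails: x occurs in leaf(x); the equation x = leaf(x) has no finite solution.

FAIL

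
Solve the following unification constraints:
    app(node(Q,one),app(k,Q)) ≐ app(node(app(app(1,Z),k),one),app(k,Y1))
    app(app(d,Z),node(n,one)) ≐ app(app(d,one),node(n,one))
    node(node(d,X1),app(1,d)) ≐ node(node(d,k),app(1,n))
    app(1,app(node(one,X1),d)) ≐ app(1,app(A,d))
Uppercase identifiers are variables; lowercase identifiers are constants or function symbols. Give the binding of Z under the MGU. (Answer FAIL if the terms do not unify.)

Decompose app/2: node(Q,one) ≐ node(app(app(1,Z),k),one),  app(k,Q) ≐ app(k,Y1).
Decompose node/2: Q ≐ app(app(1,Z),k),  one ≐ one.
Bind Q := app(app(1,Z),k); substituting into the one remaining equation that mentions Q gives: app(k,app(app(1,Z),k)) ≐ app(k,Y1).
Delete trivial equation one ≐ one.
Decompose app/2: k ≐ k,  app(app(1,Z),k) ≐ Y1.
Delete trivial equation k ≐ k.
Bind Y1 := app(app(1,Z),k); no other remaining equation mentions Y1.
Decompose app/2: app(d,Z) ≐ app(d,one),  node(n,one) ≐ node(n,one).
Decompose app/2: d ≐ d,  Z ≐ one.
Delete trivial equation d ≐ d.
Bind Z := one; no other remaining equation mentions Z. Substituting into the earlier bindings gives Q := app(app(1,one),k), Y1 := app(app(1,one),k).
Delete trivial equation node(n,one) ≐ node(n,one).
Decompose node/2: node(d,X1) ≐ node(d,k),  app(1,d) ≐ app(1,n).
Decompose node/2: d ≐ d,  X1 ≐ k.
Delete trivial equation d ≐ d.
Bind X1 := k; substituting into the one remaining equation that mentions X1 gives: app(1,app(node(one,k),d)) ≐ app(1,app(A,d)).
Decompose app/2: 1 ≐ 1,  d ≐ n.
Delete trivial equation 1 ≐ 1.
Clash: constants d and n differ; no unifier exists.

FAIL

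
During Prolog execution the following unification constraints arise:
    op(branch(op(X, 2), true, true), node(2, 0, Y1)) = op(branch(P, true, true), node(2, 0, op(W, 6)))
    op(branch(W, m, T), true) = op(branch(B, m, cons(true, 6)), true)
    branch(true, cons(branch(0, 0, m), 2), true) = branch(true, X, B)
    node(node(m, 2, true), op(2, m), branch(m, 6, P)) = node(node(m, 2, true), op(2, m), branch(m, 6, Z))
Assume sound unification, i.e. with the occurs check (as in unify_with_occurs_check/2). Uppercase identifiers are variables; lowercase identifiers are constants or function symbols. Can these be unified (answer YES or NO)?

Decompose op/2: branch(op(X, 2), true, true) = branch(P, true, true),  node(2, 0, Y1) = node(2, 0, op(W, 6)).
Decompose branch/3: op(X, 2) = P,  true = true,  true = true.
Bind P := op(X, 2); substituting into the one remaining equation that mentions P gives: node(node(m, 2, true), op(2, m), branch(m, 6, op(X, 2))) = node(node(m, 2, true), op(2, m), branch(m, 6, Z)).
Delete trivial equation true = true.
Delete trivial equation true = true.
Decompose node/3: 2 = 2,  0 = 0,  Y1 = op(W, 6).
Delete trivial equation 2 = 2.
Delete trivial equation 0 = 0.
Bind Y1 := op(W, 6); no other remaining equation mentions Y1.
Decompose op/2: branch(W, m, T) = branch(B, m, cons(true, 6)),  true = true.
Decompose branch/3: W = B,  m = m,  T = cons(true, 6).
Bind W := B; no other remaining equation mentions W. Substituting into the earlier binding gives Y1 := op(B, 6).
Delete trivial equation m = m.
Bind T := cons(true, 6); no other remaining equation mentions T.
Delete trivial equation true = true.
Decompose branch/3: true = true,  cons(branch(0, 0, m), 2) = X,  true = B.
Delete trivial equation true = true.
Bind X := cons(branch(0, 0, m), 2); substituting into the one remaining equation that mentions X gives: node(node(m, 2, true), op(2, m), branch(m, 6, op(cons(branch(0, 0, m), 2), 2))) = node(node(m, 2, true), op(2, m), branch(m, 6, Z)). Substituting into the earlier binding gives P := op(cons(branch(0, 0, m), 2), 2).
Bind B := true; no other remaining equation mentions B. Substituting into the earlier bindings gives Y1 := op(true, 6), W := true.
Decompose node/3: node(m, 2, true) = node(m, 2, true),  op(2, m) = op(2, m),  branch(m, 6, op(cons(branch(0, 0, m), 2), 2)) = branch(m, 6, Z).
Delete trivial equation node(m, 2, true) = node(m, 2, true).
Delete trivial equation op(2, m) = op(2, m).
Decompose branch/3: m = m,  6 = 6,  op(cons(branch(0, 0, m), 2), 2) = Z.
Delete trivial equation m = m.
Delete trivial equation 6 = 6.
Bind Z := op(cons(branch(0, 0, m), 2), 2).
No equations remain and no clash or occurs-check failure arose, so a unifier exists.

YES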